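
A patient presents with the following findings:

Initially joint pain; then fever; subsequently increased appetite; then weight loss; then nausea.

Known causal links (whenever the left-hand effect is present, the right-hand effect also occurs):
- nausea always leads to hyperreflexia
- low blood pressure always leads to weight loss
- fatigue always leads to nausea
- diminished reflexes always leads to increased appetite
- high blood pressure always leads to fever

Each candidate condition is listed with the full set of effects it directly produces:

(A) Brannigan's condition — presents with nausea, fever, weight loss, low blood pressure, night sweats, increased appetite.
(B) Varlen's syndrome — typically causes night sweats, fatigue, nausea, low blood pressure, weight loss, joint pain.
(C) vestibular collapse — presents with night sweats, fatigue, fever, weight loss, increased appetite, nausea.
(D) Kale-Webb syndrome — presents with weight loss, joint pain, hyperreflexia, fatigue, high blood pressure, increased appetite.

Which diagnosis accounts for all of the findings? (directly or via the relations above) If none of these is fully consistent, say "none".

D

Checking each candidate against the observations:
(A) Brannigan's condition — does not account for joint pain
(B) Varlen's syndrome — joint pain yes; fever NO; increased appetite NO; weight loss yes; nausea yes
(C) vestibular collapse — joint pain NO; fever yes; increased appetite yes; weight loss yes; nausea yes
(D) Kale-Webb syndrome — joint pain yes; fever yes (by high blood pressure → fever); increased appetite yes; weight loss yes; nausea yes (by fatigue → nausea)
(D) is the only candidate with no mismatches.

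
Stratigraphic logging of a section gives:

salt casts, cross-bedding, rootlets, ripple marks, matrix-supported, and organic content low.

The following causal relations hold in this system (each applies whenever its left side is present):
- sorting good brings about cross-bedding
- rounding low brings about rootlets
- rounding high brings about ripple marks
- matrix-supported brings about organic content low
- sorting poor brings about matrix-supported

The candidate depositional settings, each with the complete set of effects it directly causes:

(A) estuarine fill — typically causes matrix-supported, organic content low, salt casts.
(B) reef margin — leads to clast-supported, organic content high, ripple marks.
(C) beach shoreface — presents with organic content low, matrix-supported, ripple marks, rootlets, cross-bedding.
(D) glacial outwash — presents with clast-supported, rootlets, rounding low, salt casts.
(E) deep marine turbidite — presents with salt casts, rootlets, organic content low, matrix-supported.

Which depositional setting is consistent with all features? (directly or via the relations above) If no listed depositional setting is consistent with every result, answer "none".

Per-candidate check:
(A) estuarine fill — salt casts +; cross-bedding -; rootlets -; ripple marks -; matrix-supported +; organic content low +
(B) reef margin — fails on salt casts, cross-bedding, rootlets, matrix-supported, organic content low (predicts clast-supported, not matrix-supported; predicts organic content high, not organic content low)
(C) beach shoreface — salt casts -; cross-bedding +; rootlets +; ripple marks +; matrix-supported +; organic content low +
(D) glacial outwash — fails on cross-bedding, ripple marks, matrix-supported, organic content low (predicts clast-supported, not matrix-supported)
(E) deep marine turbidite — does not account for cross-bedding, ripple marks
No candidate is consistent with all observations.

none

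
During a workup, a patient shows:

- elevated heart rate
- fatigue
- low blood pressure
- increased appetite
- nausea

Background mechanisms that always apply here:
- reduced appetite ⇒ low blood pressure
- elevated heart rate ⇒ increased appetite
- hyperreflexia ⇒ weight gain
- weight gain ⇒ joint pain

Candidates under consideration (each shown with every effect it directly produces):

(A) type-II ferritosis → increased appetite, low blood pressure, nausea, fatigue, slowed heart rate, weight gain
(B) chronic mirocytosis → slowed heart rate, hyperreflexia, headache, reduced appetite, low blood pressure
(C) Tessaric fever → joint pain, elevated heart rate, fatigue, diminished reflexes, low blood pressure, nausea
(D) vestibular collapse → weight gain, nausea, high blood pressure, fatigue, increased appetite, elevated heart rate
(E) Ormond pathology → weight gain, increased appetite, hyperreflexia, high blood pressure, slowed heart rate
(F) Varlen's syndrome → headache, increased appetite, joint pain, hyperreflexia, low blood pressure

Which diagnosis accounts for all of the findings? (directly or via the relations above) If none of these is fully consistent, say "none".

C

Testing each hypothesis:
(A) type-II ferritosis — elevated heart rate NO; fatigue yes; low blood pressure yes; increased appetite yes; nausea yes
(B) chronic mirocytosis — fails on elevated heart rate, fatigue, increased appetite, nausea (predicts slowed heart rate, not elevated heart rate; predicts reduced appetite, not increased appetite)
(C) Tessaric fever — accounts for every observation (increased appetite via elevated heart rate → increased appetite)
(D) vestibular collapse — elevated heart rate yes; fatigue yes; low blood pressure NO; increased appetite yes; nausea yes
(E) Ormond pathology — fails on elevated heart rate, fatigue, low blood pressure, nausea (predicts slowed heart rate, not elevated heart rate; predicts high blood pressure, not low blood pressure)
(F) Varlen's syndrome — elevated heart rate NO; fatigue NO; low blood pressure yes; increased appetite yes; nausea NO
(C) alone accounts for all the evidence.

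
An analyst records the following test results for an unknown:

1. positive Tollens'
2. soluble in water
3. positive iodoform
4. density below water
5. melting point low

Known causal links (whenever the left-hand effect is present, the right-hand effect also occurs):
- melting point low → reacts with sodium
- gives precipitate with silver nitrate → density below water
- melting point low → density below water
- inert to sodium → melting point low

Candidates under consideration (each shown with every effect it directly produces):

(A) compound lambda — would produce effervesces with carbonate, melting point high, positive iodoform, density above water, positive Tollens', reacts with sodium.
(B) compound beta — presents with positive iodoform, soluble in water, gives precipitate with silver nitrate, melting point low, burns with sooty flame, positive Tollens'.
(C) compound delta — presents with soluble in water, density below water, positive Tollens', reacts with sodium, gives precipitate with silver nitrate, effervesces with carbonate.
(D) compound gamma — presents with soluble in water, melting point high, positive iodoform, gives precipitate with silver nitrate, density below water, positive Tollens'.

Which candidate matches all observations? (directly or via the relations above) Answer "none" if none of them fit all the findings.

Testing each hypothesis:
(A) compound lambda — positive Tollens' ✓; soluble in water ✗; positive iodoform ✓; density below water ✗; melting point low ✗
(B) compound beta — accounts for every observation (density below water via melting point low → density below water)
(C) compound delta — does not account for positive iodoform, melting point low
(D) compound gamma — fails on melting point low (predicts melting point high, not melting point low)
Only (B) is consistent with every observation.

B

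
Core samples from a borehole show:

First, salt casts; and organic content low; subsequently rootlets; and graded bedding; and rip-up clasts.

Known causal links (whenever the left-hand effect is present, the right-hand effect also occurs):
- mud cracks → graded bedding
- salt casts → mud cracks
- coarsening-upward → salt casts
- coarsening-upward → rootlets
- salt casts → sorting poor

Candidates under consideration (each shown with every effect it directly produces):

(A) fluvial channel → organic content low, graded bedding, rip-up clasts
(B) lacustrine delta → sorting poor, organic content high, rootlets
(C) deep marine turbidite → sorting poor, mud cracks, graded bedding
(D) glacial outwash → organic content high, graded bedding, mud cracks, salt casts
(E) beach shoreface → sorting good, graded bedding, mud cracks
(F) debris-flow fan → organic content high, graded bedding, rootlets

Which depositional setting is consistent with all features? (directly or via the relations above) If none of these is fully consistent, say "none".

none

Checking each candidate against the observations:
(A) fluvial channel — does not account for salt casts, rootlets
(B) lacustrine delta — fails on salt casts, organic content low, graded bedding, rip-up clasts (predicts organic content high, not organic content low)
(C) deep marine turbidite — salt casts ✗; organic content low ✗; rootlets ✗; graded bedding ✓; rip-up clasts ✗
(D) glacial outwash — fails on organic content low, rootlets, rip-up clasts (predicts organic content high, not organic content low)
(E) beach shoreface — does not account for salt casts, organic content low, rootlets, rip-up clasts
(F) debris-flow fan — salt casts ✗; organic content low ✗; rootlets ✓; graded bedding ✓; rip-up clasts ✗
No candidate is consistent with all observations.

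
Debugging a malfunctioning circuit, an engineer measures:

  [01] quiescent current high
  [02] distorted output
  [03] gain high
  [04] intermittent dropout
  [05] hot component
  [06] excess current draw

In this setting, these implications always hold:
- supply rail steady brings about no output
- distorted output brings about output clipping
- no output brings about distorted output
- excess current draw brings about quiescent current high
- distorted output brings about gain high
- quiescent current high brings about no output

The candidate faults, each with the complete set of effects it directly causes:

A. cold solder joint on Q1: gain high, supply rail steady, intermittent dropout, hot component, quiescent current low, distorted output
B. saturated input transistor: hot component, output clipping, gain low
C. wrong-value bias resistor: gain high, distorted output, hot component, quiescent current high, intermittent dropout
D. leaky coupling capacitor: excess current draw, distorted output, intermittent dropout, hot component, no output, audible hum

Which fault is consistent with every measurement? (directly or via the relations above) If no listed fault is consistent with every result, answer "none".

D

Per-candidate check:
(A) cold solder joint on Q1 — quiescent current high miss; distorted output match; gain high match; intermittent dropout match; hot component match; excess current draw miss
(B) saturated input transistor — fails on quiescent current high, distorted output, gain high, intermittent dropout, excess current draw (predicts gain low, not gain high)
(C) wrong-value bias resistor — does not account for excess current draw
(D) leaky coupling capacitor — quiescent current high match (through excess current draw → quiescent current high); distorted output match; gain high match (through distorted output → gain high); intermittent dropout match; hot component match; excess current draw match
(D) alone accounts for all the evidence.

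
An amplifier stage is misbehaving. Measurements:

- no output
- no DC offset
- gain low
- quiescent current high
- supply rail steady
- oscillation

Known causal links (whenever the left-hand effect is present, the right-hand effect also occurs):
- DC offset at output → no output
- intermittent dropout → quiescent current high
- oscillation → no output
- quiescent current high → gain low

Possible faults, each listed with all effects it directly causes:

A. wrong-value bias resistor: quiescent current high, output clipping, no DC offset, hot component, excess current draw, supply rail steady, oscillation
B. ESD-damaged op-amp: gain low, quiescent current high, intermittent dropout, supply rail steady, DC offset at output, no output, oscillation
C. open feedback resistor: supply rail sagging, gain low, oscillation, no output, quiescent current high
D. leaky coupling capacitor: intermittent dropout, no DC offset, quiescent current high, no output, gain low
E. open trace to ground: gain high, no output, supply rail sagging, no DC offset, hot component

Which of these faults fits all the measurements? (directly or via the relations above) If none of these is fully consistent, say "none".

A

Checking each candidate against the observations:
(A) wrong-value bias resistor — no output ✓ (via oscillation → no output); no DC offset ✓; gain low ✓ (via quiescent current high → gain low); quiescent current high ✓; supply rail steady ✓; oscillation ✓
(B) ESD-damaged op-amp — no output ✓; no DC offset ✗; gain low ✓; quiescent current high ✓; supply rail steady ✓; oscillation ✓
(C) open feedback resistor — fails on no DC offset, supply rail steady (predicts supply rail sagging, not supply rail steady)
(D) leaky coupling capacitor — does not account for supply rail steady, oscillation
(E) open trace to ground — no output ✓; no DC offset ✓; gain low ✗; quiescent current high ✗; supply rail steady ✗; oscillation ✗
(A) alone accounts for all the evidence.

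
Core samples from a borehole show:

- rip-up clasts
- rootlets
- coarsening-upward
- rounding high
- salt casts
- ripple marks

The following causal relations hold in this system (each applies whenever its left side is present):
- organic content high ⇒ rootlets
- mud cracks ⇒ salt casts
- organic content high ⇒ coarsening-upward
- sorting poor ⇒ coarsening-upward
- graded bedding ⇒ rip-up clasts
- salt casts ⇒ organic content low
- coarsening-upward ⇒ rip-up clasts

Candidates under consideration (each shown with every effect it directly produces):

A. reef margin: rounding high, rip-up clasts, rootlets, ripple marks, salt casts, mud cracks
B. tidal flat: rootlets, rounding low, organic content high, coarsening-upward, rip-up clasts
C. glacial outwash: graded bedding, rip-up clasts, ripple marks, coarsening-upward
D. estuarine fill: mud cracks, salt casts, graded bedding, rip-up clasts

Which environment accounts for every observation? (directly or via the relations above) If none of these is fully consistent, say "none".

none

Per-candidate check:
(A) reef margin — rip-up clasts yes; rootlets yes; coarsening-upward NO; rounding high yes; salt casts yes; ripple marks yes
(B) tidal flat — rip-up clasts yes; rootlets yes; coarsening-upward yes; rounding high NO; salt casts NO; ripple marks NO
(C) glacial outwash — rip-up clasts yes; rootlets NO; coarsening-upward yes; rounding high NO; salt casts NO; ripple marks yes
(D) estuarine fill — rip-up clasts yes; rootlets NO; coarsening-upward NO; rounding high NO; salt casts yes; ripple marks NO
None of the listed candidates fits everything.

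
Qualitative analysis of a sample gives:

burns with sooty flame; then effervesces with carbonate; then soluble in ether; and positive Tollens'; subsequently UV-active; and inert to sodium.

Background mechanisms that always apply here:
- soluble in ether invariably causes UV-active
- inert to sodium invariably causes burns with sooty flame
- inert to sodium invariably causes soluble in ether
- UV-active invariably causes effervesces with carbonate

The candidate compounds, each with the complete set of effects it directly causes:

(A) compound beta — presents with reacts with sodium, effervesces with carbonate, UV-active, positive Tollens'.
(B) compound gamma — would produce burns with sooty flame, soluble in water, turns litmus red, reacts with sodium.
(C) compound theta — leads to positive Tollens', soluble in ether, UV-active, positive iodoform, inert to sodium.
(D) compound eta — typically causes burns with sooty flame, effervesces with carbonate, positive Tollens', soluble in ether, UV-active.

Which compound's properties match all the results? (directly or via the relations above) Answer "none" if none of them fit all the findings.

C

For each candidate, compare predicted effects to what was observed:
(A) compound beta — fails on burns with sooty flame, soluble in ether, inert to sodium (predicts reacts with sodium, not inert to sodium)
(B) compound gamma — fails on effervesces with carbonate, soluble in ether, positive Tollens', UV-active, inert to sodium (predicts reacts with sodium, not inert to sodium)
(C) compound theta — accounts for every observation (burns with sooty flame via inert to sodium → burns with sooty flame)
(D) compound eta — burns with sooty flame yes; effervesces with carbonate yes; soluble in ether yes; positive Tollens' yes; UV-active yes; inert to sodium NO
(C) alone accounts for all the evidence.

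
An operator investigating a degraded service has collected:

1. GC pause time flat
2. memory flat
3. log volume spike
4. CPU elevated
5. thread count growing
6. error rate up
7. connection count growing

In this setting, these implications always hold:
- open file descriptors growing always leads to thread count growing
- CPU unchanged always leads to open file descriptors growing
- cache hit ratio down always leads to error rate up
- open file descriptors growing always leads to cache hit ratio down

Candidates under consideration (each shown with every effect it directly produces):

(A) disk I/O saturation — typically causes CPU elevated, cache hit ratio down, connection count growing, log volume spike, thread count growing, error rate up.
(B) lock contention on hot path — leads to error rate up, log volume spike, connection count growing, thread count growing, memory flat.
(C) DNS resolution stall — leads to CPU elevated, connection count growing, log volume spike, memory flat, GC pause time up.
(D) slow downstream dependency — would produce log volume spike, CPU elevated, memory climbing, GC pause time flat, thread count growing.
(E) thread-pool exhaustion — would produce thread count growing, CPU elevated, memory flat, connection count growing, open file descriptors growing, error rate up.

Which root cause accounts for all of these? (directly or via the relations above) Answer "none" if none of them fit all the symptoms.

Checking each candidate against the observations:
(A) disk I/O saturation — does not account for GC pause time flat, memory flat
(B) lock contention on hot path — GC pause time flat miss; memory flat match; log volume spike match; CPU elevated miss; thread count growing match; error rate up match; connection count growing match
(C) DNS resolution stall — fails on GC pause time flat, thread count growing, error rate up (predicts GC pause time up, not GC pause time flat)
(D) slow downstream dependency — GC pause time flat match; memory flat miss; log volume spike match; CPU elevated match; thread count growing match; error rate up miss; connection count growing miss
(E) thread-pool exhaustion — does not account for GC pause time flat, log volume spike
None of the listed candidates fits everything.

none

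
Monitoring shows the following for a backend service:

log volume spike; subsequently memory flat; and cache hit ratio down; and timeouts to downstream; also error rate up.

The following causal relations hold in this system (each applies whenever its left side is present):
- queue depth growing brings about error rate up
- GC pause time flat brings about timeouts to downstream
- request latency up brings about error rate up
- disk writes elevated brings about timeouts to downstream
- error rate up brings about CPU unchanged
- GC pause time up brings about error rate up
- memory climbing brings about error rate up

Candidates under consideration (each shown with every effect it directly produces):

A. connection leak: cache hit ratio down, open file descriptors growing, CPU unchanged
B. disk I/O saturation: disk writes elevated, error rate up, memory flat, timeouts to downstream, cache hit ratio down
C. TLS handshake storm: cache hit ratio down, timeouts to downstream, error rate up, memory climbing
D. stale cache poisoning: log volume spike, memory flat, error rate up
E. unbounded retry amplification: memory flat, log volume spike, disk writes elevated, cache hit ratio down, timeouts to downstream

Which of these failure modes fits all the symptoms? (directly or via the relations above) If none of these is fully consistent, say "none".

none

Checking each candidate against the observations:
(A) connection leak — does not account for log volume spike, memory flat, timeouts to downstream, error rate up
(B) disk I/O saturation — log volume spike ✗; memory flat ✓; cache hit ratio down ✓; timeouts to downstream ✓; error rate up ✓
(C) TLS handshake storm — fails on log volume spike, memory flat (predicts memory climbing, not memory flat)
(D) stale cache poisoning — log volume spike ✓; memory flat ✓; cache hit ratio down ✗; timeouts to downstream ✗; error rate up ✓
(E) unbounded retry amplification — does not account for error rate up
Every candidate fails on at least one observation.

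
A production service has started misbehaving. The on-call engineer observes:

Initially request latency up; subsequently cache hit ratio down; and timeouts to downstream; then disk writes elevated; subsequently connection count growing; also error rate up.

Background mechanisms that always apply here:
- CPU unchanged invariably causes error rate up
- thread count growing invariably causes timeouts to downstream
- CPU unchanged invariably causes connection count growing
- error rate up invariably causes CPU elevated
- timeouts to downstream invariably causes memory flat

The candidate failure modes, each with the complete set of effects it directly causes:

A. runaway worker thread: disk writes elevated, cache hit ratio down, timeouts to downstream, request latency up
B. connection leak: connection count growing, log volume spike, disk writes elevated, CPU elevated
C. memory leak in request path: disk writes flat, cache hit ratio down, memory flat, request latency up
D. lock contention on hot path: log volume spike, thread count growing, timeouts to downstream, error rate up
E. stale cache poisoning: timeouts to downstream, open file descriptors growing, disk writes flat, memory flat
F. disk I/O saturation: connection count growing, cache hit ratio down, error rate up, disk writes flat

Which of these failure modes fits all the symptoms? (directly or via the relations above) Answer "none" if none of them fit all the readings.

none

Checking each candidate against the observations:
(A) runaway worker thread — does not account for connection count growing, error rate up
(B) connection leak — does not account for request latency up, cache hit ratio down, timeouts to downstream, error rate up
(C) memory leak in request path — fails on timeouts to downstream, disk writes elevated, connection count growing, error rate up (predicts disk writes flat, not disk writes elevated)
(D) lock contention on hot path — request latency up NO; cache hit ratio down NO; timeouts to downstream yes; disk writes elevated NO; connection count growing NO; error rate up yes
(E) stale cache poisoning — request latency up NO; cache hit ratio down NO; timeouts to downstream yes; disk writes elevated NO; connection count growing NO; error rate up NO
(F) disk I/O saturation — request latency up NO; cache hit ratio down yes; timeouts to downstream NO; disk writes elevated NO; connection count growing yes; error rate up yes
Every candidate fails on at least one observation.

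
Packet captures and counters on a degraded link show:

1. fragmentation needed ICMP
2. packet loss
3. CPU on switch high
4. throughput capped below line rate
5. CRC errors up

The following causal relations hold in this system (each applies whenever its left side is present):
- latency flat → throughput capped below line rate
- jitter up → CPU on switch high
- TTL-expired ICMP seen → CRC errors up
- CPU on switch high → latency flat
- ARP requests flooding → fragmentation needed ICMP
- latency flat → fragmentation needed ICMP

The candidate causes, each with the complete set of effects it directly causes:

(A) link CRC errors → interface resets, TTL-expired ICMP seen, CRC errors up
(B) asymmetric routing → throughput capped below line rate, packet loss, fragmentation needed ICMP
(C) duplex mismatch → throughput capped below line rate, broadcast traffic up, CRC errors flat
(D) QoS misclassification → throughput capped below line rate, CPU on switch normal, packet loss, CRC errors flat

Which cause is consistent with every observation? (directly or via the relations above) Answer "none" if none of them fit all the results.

none

For each candidate, compare predicted effects to what was observed:
(A) link CRC errors — does not account for fragmentation needed ICMP, packet loss, CPU on switch high, throughput capped below line rate
(B) asymmetric routing — fragmentation needed ICMP +; packet loss +; CPU on switch high -; throughput capped below line rate +; CRC errors up -
(C) duplex mismatch — fragmentation needed ICMP -; packet loss -; CPU on switch high -; throughput capped below line rate +; CRC errors up -
(D) QoS misclassification — fails on fragmentation needed ICMP, CPU on switch high, CRC errors up (predicts CPU on switch normal, not CPU on switch high; predicts CRC errors flat, not CRC errors up)
No candidate is consistent with all observations.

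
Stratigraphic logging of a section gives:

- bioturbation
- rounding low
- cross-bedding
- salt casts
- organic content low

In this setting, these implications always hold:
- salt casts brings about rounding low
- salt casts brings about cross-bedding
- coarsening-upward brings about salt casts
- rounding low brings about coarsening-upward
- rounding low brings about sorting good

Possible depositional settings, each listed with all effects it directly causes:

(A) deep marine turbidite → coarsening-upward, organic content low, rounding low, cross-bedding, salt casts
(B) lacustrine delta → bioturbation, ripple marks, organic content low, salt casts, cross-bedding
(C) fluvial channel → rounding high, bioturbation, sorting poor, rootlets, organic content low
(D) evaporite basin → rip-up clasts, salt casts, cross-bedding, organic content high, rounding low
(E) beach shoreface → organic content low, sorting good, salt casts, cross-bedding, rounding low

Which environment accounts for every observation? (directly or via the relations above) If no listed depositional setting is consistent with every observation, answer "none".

Per-candidate check:
(A) deep marine turbidite — bioturbation -; rounding low +; cross-bedding +; salt casts +; organic content low +
(B) lacustrine delta — accounts for every observation (rounding low via salt casts → rounding low)
(C) fluvial channel — fails on rounding low, cross-bedding, salt casts (predicts rounding high, not rounding low)
(D) evaporite basin — fails on bioturbation, organic content low (predicts organic content high, not organic content low)
(E) beach shoreface — bioturbation -; rounding low +; cross-bedding +; salt casts +; organic content low +
Only (B) is consistent with every observation.

B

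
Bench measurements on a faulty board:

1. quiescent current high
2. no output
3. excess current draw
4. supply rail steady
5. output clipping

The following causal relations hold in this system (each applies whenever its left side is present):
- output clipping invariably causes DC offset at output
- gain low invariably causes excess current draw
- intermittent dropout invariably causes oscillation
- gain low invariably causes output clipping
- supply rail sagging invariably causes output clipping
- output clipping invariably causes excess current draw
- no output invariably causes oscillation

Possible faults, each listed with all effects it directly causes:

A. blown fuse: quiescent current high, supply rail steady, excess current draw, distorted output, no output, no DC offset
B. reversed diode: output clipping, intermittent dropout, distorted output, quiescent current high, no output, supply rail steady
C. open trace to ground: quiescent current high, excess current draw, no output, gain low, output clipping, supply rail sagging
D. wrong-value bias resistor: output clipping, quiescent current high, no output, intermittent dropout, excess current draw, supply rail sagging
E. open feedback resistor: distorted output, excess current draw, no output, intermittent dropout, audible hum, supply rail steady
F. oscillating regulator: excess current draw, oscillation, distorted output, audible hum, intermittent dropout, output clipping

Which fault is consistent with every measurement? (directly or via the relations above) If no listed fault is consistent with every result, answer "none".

Checking each candidate against the observations:
(A) blown fuse — quiescent current high ✓; no output ✓; excess current draw ✓; supply rail steady ✓; output clipping ✗
(B) reversed diode — quiescent current high ✓; no output ✓; excess current draw ✓ (via output clipping → excess current draw); supply rail steady ✓; output clipping ✓
(C) open trace to ground — quiescent current high ✓; no output ✓; excess current draw ✓; supply rail steady ✗; output clipping ✓
(D) wrong-value bias resistor — fails on supply rail steady (predicts supply rail sagging, not supply rail steady)
(E) open feedback resistor — does not account for quiescent current high, output clipping
(F) oscillating regulator — quiescent current high ✗; no output ✗; excess current draw ✓; supply rail steady ✗; output clipping ✓
(B) alone accounts for all the evidence.

B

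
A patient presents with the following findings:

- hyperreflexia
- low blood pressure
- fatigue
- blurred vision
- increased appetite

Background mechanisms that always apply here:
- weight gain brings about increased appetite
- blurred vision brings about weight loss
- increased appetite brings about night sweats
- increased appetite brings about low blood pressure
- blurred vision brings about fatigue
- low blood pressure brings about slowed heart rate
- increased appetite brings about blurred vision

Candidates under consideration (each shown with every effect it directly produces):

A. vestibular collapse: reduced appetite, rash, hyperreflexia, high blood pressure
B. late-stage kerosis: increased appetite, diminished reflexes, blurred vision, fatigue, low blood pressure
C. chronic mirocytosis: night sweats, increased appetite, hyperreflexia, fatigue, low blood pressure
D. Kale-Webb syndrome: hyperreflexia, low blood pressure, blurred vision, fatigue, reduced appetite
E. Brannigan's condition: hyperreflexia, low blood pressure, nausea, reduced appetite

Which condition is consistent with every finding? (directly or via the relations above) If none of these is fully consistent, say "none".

C

Checking each candidate against the observations:
(A) vestibular collapse — hyperreflexia +; low blood pressure -; fatigue -; blurred vision -; increased appetite -
(B) late-stage kerosis — hyperreflexia -; low blood pressure +; fatigue +; blurred vision +; increased appetite +
(C) chronic mirocytosis — hyperreflexia +; low blood pressure +; fatigue +; blurred vision + (via increased appetite → blurred vision); increased appetite +
(D) Kale-Webb syndrome — fails on increased appetite (predicts reduced appetite, not increased appetite)
(E) Brannigan's condition — hyperreflexia +; low blood pressure +; fatigue -; blurred vision -; increased appetite -
(C) is the only candidate with no mismatches.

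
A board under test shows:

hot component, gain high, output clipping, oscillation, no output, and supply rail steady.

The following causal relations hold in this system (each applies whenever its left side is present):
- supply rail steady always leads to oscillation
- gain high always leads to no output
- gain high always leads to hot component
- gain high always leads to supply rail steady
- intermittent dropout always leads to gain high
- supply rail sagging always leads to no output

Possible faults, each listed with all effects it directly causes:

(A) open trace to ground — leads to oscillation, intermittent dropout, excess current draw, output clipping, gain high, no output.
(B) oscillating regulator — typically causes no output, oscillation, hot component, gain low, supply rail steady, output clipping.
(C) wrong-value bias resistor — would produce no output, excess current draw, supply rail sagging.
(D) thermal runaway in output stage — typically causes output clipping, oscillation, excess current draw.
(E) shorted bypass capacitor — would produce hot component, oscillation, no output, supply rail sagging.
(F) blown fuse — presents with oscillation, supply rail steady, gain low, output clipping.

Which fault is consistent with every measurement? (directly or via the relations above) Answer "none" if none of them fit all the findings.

Checking each candidate against the observations:
(A) open trace to ground — accounts for every observation (hot component via gain high → hot component)
(B) oscillating regulator — fails on gain high (predicts gain low, not gain high)
(C) wrong-value bias resistor — fails on hot component, gain high, output clipping, oscillation, supply rail steady (predicts supply rail sagging, not supply rail steady)
(D) thermal runaway in output stage — does not account for hot component, gain high, no output, supply rail steady
(E) shorted bypass capacitor — hot component yes; gain high NO; output clipping NO; oscillation yes; no output yes; supply rail steady NO
(F) blown fuse — hot component NO; gain high NO; output clipping yes; oscillation yes; no output NO; supply rail steady yes
Only (A) is consistent with every observation.

A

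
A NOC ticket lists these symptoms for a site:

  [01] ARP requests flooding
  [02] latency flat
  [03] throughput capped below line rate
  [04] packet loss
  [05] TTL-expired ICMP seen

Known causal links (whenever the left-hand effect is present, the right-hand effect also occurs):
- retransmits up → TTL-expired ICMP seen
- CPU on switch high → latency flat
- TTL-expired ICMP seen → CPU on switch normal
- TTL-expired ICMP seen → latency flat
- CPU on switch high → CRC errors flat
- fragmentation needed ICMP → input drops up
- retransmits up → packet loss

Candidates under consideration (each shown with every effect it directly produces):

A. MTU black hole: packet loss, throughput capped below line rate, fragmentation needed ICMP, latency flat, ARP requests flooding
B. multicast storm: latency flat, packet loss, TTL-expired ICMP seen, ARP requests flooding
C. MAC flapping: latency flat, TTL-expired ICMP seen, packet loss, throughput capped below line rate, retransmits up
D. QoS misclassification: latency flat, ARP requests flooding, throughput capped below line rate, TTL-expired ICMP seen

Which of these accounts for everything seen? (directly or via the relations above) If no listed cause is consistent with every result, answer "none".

none

Testing each hypothesis:
(A) MTU black hole — does not account for TTL-expired ICMP seen
(B) multicast storm — does not account for throughput capped below line rate
(C) MAC flapping — ARP requests flooding -; latency flat +; throughput capped below line rate +; packet loss +; TTL-expired ICMP seen +
(D) QoS misclassification — does not account for packet loss
No candidate is consistent with all observations.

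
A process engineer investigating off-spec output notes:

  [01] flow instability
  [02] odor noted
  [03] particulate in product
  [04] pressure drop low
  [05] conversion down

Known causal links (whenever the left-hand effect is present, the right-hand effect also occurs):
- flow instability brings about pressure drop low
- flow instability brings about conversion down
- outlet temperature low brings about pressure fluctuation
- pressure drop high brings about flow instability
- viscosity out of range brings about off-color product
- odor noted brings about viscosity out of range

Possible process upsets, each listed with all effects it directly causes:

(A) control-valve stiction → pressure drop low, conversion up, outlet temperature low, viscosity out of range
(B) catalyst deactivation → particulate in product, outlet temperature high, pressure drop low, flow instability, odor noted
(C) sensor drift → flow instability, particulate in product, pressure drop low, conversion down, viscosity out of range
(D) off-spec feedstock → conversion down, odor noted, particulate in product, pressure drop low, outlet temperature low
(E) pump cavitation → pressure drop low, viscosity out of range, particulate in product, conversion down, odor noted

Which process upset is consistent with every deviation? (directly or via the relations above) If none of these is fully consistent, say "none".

B

Checking each candidate against the observations:
(A) control-valve stiction — flow instability ✗; odor noted ✗; particulate in product ✗; pressure drop low ✓; conversion down ✗
(B) catalyst deactivation — flow instability ✓; odor noted ✓; particulate in product ✓; pressure drop low ✓; conversion down ✓ (through flow instability → conversion down)
(C) sensor drift — flow instability ✓; odor noted ✗; particulate in product ✓; pressure drop low ✓; conversion down ✓
(D) off-spec feedstock — does not account for flow instability
(E) pump cavitation — flow instability ✗; odor noted ✓; particulate in product ✓; pressure drop low ✓; conversion down ✓
(B) is the only candidate with no mismatches.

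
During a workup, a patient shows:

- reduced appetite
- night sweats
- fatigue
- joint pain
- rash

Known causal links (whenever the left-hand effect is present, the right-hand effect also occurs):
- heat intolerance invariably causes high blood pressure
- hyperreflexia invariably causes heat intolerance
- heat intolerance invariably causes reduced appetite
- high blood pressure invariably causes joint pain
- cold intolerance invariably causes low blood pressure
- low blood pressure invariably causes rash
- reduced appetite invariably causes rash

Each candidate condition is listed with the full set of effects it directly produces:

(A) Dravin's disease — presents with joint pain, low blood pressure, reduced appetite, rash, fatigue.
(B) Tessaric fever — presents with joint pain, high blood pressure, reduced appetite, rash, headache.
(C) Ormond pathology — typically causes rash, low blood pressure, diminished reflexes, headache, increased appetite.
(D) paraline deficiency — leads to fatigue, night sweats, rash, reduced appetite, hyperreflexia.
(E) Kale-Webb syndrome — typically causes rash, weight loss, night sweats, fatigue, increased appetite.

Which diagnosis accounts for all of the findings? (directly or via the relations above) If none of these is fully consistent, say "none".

Per-candidate check:
(A) Dravin's disease — does not account for night sweats
(B) Tessaric fever — does not account for night sweats, fatigue
(C) Ormond pathology — reduced appetite NO; night sweats NO; fatigue NO; joint pain NO; rash yes
(D) paraline deficiency — reduced appetite yes; night sweats yes; fatigue yes; joint pain yes (by hyperreflexia → heat intolerance → high blood pressure → joint pain); rash yes
(E) Kale-Webb syndrome — fails on reduced appetite, joint pain (predicts increased appetite, not reduced appetite)
Only (D) is consistent with every observation.

D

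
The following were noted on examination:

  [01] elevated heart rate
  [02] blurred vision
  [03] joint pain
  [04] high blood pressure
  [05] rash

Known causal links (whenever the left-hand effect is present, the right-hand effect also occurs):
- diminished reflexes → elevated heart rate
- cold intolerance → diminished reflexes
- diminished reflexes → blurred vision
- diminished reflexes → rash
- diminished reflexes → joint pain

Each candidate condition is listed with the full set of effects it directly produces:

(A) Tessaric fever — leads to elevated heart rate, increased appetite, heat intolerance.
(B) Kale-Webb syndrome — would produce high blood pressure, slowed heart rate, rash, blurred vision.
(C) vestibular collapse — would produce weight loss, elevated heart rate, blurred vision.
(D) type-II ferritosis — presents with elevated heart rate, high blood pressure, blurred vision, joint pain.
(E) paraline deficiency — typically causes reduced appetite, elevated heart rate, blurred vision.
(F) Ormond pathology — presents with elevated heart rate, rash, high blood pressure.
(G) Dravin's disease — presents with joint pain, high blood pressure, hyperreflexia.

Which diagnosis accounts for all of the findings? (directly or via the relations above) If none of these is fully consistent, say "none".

none

For each candidate, compare predicted effects to what was observed:
(A) Tessaric fever — elevated heart rate ✓; blurred vision ✗; joint pain ✗; high blood pressure ✗; rash ✗
(B) Kale-Webb syndrome — fails on elevated heart rate, joint pain (predicts slowed heart rate, not elevated heart rate)
(C) vestibular collapse — elevated heart rate ✓; blurred vision ✓; joint pain ✗; high blood pressure ✗; rash ✗
(D) type-II ferritosis — elevated heart rate ✓; blurred vision ✓; joint pain ✓; high blood pressure ✓; rash ✗
(E) paraline deficiency — elevated heart rate ✓; blurred vision ✓; joint pain ✗; high blood pressure ✗; rash ✗
(F) Ormond pathology — elevated heart rate ✓; blurred vision ✗; joint pain ✗; high blood pressure ✓; rash ✓
(G) Dravin's disease — does not account for elevated heart rate, blurred vision, rash
Every candidate fails on at least one observation.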